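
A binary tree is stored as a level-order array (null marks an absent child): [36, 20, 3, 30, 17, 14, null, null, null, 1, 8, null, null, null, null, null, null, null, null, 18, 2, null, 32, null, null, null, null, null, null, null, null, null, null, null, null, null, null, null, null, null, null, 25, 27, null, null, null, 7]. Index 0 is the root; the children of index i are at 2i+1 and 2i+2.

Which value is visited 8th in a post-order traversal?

32

Post-order visits the left subtree, then the right subtree, then the node.
At 36: go left to 20.
  At 20: go left to 30.
    30 is a leaf — visit 30.
  At 20: go right to 17.
    At 17: go left to 1.
      At 1: go left to 18.
        18 is a leaf — visit 18.
      At 1: go right to 2.
        At 2: go left to 25.
          25 is a leaf — visit 25.
        At 2: go right to 27.
          27 is a leaf — visit 27.
        Visit 2.
      Visit 1.
    At 17: go right to 8.
      At 8: no left child.
      At 8: go right to 32.
        At 32: no left child.
        At 32: go right to 7.
          7 is a leaf — visit 7.
        Visit 32.
      Visit 8.
    Visit 17.
  Visit 20.
At 36: go right to 3.
  At 3: go left to 14.
    14 is a leaf — visit 14.
  At 3: no right child.
  Visit 3.
Visit 36.
Full post-order sequence: 30, 18, 25, 27, 2, 1, 7, 32, 8, 17, 20, 14, 3, 36.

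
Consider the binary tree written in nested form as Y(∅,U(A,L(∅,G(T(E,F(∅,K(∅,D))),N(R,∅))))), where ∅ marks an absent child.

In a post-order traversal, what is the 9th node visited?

G

Post-order visits the left subtree, then the right subtree, then the node.
At Y: no left child.
At Y: go right to U.
  At U: go left to A.
    A is a leaf — visit A.
  At U: go right to L.
    At L: no left child.
    At L: go right to G.
      At G: go left to T.
        At T: go left to E.
          E is a leaf — visit E.
        At T: go right to F.
          At F: no left child.
          At F: go right to K.
            At K: no left child.
            At K: go right to D.
              D is a leaf — visit D.
            Visit K.
          Visit F.
        Visit T.
      At G: go right to N.
        At N: go left to R.
          R is a leaf — visit R.
        At N: no right child.
        Visit N.
      Visit G.
    Visit L.
  Visit U.
Visit Y.
Full post-order sequence: A, E, D, K, F, T, R, N, G, L, U, Y.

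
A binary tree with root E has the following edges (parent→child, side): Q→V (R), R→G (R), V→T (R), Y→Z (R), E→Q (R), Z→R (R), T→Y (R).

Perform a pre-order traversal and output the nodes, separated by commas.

Pre-order visits the node, then its left subtree, then its right subtree.
Visit E.
At E: no left child.
At E: go right to Q.
  Visit Q.
  At Q: no left child.
  At Q: go right to V.
    Visit V.
    At V: no left child.
    At V: go right to T.
      Visit T.
      At T: no left child.
      At T: go right to Y.
        Visit Y.
        At Y: no left child.
        At Y: go right to Z.
          Visit Z.
          At Z: no left child.
          At Z: go right to R.
            Visit R.
            At R: no left child.
            At R: go right to G.
              G is a leaf — visit G.

E, Q, V, T, Y, Z, R, G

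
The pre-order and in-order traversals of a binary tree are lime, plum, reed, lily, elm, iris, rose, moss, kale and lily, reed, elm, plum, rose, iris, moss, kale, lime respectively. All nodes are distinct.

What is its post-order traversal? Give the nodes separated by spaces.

The first element of pre-order is the root; it splits in-order into left and right subtrees.
Root lime: left subtree has 8 nodes {lily, reed, elm, plum, rose, iris, moss, kale}, right has 0 { }.
  Root plum: left subtree has 3 nodes {lily, reed, elm}, right has 4 {rose, iris, moss, kale}.
    Root reed: left subtree has 1 node {lily}, right has 1 {elm}.
    Root iris: left subtree has 1 node {rose}, right has 2 {moss, kale}.
      Root moss: left subtree has 0 nodes { }, right has 1 {kale}.

lily elm reed rose kale moss iris plum lime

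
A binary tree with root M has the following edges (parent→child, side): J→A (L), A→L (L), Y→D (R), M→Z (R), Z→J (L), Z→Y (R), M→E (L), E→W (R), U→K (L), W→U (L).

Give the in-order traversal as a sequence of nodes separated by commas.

E, K, U, W, M, L, A, J, Z, Y, D

In-order visits the left subtree, then the node, then the right subtree.
At M: go left to E.
  At E: no left child.
  Visit E.
  At E: go right to W.
    At W: go left to U.
      At U: go left to K.
        K is a leaf — visit K.
      Visit U.
      At U: no right child.
    Visit W.
    At W: no right child.
Visit M.
At M: go right to Z.
  At Z: go left to J.
    At J: go left to A.
      At A: go left to L.
        L is a leaf — visit L.
      Visit A.
      At A: no right child.
    Visit J.
    At J: no right child.
  Visit Z.
  At Z: go right to Y.
    At Y: no left child.
    Visit Y.
    At Y: go right to D.
      D is a leaf — visit D.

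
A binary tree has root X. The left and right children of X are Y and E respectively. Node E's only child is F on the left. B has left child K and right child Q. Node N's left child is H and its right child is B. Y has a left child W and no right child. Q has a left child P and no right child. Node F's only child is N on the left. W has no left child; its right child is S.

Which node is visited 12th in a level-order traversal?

P

Level-order visits nodes level by level from the root, left to right within each level.
Level 0: X
Level 1: Y, E
Level 2: W, F
Level 3: S, N
Level 4: H, B
Level 5: K, Q
Level 6: P
Full level-order sequence: X, Y, E, W, F, S, N, H, B, K, Q, P.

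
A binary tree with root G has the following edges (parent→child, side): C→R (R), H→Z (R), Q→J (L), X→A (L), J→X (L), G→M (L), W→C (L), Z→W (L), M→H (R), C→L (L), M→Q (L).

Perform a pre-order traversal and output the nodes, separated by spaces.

G M Q J X A H Z W C L R

Pre-order visits the node, then its left subtree, then its right subtree.
Visit G.
At G: go left to M.
  Visit M.
  At M: go left to Q.
    Visit Q.
    At Q: go left to J.
      Visit J.
      At J: go left to X.
        Visit X.
        At X: go left to A.
          A is a leaf — visit A.
        At X: no right child.
      At J: no right child.
    At Q: no right child.
  At M: go right to H.
    Visit H.
    At H: no left child.
    At H: go right to Z.
      Visit Z.
      At Z: go left to W.
        Visit W.
        At W: go left to C.
          Visit C.
          At C: go left to L.
            L is a leaf — visit L.
          At C: go right to R.
            R is a leaf — visit R.
        At W: no right child.
      At Z: no right child.
At G: no right child.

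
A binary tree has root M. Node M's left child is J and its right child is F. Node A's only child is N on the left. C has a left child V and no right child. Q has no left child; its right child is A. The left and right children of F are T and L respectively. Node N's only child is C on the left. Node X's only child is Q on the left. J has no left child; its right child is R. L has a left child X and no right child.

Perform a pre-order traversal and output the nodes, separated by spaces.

M J R F T L X Q A N C V

Pre-order visits the node, then its left subtree, then its right subtree.
Visit M.
At M: go left to J.
  Visit J.
  At J: no left child.
  At J: go right to R.
    R is a leaf — visit R.
At M: go right to F.
  Visit F.
  At F: go left to T.
    T is a leaf — visit T.
  At F: go right to L.
    Visit L.
    At L: go left to X.
      Visit X.
      At X: go left to Q.
        Visit Q.
        At Q: no left child.
        At Q: go right to A.
          Visit A.
          At A: go left to N.
            Visit N.
            At N: go left to C.
              Visit C.
              At C: go left to V.
                V is a leaf — visit V.
              At C: no right child.
            At N: no right child.
          At A: no right child.
      At X: no right child.
    At L: no right child.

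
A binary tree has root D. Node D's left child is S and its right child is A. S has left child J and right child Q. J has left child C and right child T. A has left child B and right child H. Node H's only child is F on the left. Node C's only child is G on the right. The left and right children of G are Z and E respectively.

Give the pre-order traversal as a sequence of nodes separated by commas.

D, S, J, C, G, Z, E, T, Q, A, B, H, F

Pre-order visits the node, then its left subtree, then its right subtree.
Visit D.
At D: go left to S.
  Visit S.
  At S: go left to J.
    Visit J.
    At J: go left to C.
      Visit C.
      At C: no left child.
      At C: go right to G.
        Visit G.
        At G: go left to Z.
          Z is a leaf — visit Z.
        At G: go right to E.
          E is a leaf — visit E.
    At J: go right to T.
      T is a leaf — visit T.
  At S: go right to Q.
    Q is a leaf — visit Q.
At D: go right to A.
  Visit A.
  At A: go left to B.
    B is a leaf — visit B.
  At A: go right to H.
    Visit H.
    At H: go left to F.
      F is a leaf — visit F.
    At H: no right child.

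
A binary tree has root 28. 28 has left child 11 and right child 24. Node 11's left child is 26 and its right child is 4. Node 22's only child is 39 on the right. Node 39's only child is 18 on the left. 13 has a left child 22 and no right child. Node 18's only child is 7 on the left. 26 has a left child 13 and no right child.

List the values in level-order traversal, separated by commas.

28, 11, 24, 26, 4, 13, 22, 39, 18, 7

Level-order visits nodes level by level from the root, left to right within each level.
Level 0: 28
Level 1: 11, 24
Level 2: 26, 4
Level 3: 13
Level 4: 22
Level 5: 39
Level 6: 18
Level 7: 7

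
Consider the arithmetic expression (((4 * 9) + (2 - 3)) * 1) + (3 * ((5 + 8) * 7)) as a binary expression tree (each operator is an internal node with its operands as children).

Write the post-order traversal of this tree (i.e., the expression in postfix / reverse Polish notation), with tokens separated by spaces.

Post-order on an expression tree gives postfix notation: for each operator, emit left operand, right operand, then the operator.

4 9 * 2 3 - + 1 * 3 5 8 + 7 * * +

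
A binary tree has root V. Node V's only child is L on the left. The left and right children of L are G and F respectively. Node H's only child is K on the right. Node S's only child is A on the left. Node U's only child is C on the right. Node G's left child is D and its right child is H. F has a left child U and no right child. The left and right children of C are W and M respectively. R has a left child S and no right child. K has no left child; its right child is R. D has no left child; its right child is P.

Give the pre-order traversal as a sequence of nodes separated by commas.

V, L, G, D, P, H, K, R, S, A, F, U, C, W, M

Pre-order visits the node, then its left subtree, then its right subtree.
Visit V.
At V: go left to L.
  Visit L.
  At L: go left to G.
    Visit G.
    At G: go left to D.
      Visit D.
      At D: no left child.
      At D: go right to P.
        P is a leaf — visit P.
    At G: go right to H.
      Visit H.
      At H: no left child.
      At H: go right to K.
        Visit K.
        At K: no left child.
        At K: go right to R.
          Visit R.
          At R: go left to S.
            Visit S.
            At S: go left to A.
              A is a leaf — visit A.
            At S: no right child.
          At R: no right child.
  At L: go right to F.
    Visit F.
    At F: go left to U.
      Visit U.
      At U: no left child.
      At U: go right to C.
        Visit C.
        At C: go left to W.
          W is a leaf — visit W.
        At C: go right to M.
          M is a leaf — visit M.
    At F: no right child.
At V: no right child.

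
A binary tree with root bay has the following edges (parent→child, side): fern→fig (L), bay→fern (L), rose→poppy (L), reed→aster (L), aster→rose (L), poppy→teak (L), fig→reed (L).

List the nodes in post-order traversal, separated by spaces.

teak poppy rose aster reed fig fern bay

Post-order visits the left subtree, then the right subtree, then the node.
At bay: go left to fern.
  At fern: go left to fig.
    At fig: go left to reed.
      At reed: go left to aster.
        At aster: go left to rose.
          At rose: go left to poppy.
            At poppy: go left to teak.
              teak is a leaf — visit teak.
            At poppy: no right child.
            Visit poppy.
          At rose: no right child.
          Visit rose.
        At aster: no right child.
        Visit aster.
      At reed: no right child.
      Visit reed.
    At fig: no right child.
    Visit fig.
  At fern: no right child.
  Visit fern.
At bay: no right child.
Visit bay.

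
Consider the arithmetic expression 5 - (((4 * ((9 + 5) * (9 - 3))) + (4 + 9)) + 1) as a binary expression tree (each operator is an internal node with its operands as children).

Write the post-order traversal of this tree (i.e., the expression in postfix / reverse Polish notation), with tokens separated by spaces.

Post-order on an expression tree gives postfix notation: for each operator, emit left operand, right operand, then the operator.

5 4 9 5 + 9 3 - * * 4 9 + + 1 + -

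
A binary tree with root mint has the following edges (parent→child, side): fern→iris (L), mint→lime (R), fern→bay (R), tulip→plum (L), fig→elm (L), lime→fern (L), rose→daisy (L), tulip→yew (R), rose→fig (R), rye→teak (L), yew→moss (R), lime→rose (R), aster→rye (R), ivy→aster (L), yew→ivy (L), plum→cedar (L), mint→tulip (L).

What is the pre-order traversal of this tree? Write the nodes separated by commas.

mint, tulip, plum, cedar, yew, ivy, aster, rye, teak, moss, lime, fern, iris, bay, rose, daisy, fig, elm

Pre-order visits the node, then its left subtree, then its right subtree.
Visit mint.
At mint: go left to tulip.
  Visit tulip.
  At tulip: go left to plum.
    Visit plum.
    At plum: go left to cedar.
      cedar is a leaf — visit cedar.
    At plum: no right child.
  At tulip: go right to yew.
    Visit yew.
    At yew: go left to ivy.
      Visit ivy.
      At ivy: go left to aster.
        Visit aster.
        At aster: no left child.
        At aster: go right to rye.
          Visit rye.
          At rye: go left to teak.
            teak is a leaf — visit teak.
          At rye: no right child.
      At ivy: no right child.
    At yew: go right to moss.
      moss is a leaf — visit moss.
At mint: go right to lime.
  Visit lime.
  At lime: go left to fern.
    Visit fern.
    At fern: go left to iris.
      iris is a leaf — visit iris.
    At fern: go right to bay.
      bay is a leaf — visit bay.
  At lime: go right to rose.
    Visit rose.
    At rose: go left to daisy.
      daisy is a leaf — visit daisy.
    At rose: go right to fig.
      Visit fig.
      At fig: go left to elm.
        elm is a leaf — visit elm.
      At fig: no right child.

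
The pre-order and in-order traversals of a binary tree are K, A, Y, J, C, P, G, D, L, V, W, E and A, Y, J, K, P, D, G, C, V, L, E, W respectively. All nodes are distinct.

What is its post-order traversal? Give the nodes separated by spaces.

J Y A D G P V E W L C K

The first element of pre-order is the root; it splits in-order into left and right subtrees.
Root K: left subtree has 3 nodes {A, Y, J}, right has 8 {P, D, G, C, V, L, E, W}.
  Root A: left subtree has 0 nodes { }, right has 2 {Y, J}.
    Root Y: left subtree has 0 nodes { }, right has 1 {J}.
  Root C: left subtree has 3 nodes {P, D, G}, right has 4 {V, L, E, W}.
    Root P: left subtree has 0 nodes { }, right has 2 {D, G}.
      Root G: left subtree has 1 node {D}, right has 0 { }.
    Root L: left subtree has 1 node {V}, right has 2 {E, W}.
      Root W: left subtree has 1 node {E}, right has 0 { }.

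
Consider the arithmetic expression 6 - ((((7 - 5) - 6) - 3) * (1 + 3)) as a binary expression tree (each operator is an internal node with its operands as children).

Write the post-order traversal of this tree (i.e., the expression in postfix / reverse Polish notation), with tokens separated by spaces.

Post-order on an expression tree gives postfix notation: for each operator, emit left operand, right operand, then the operator.

6 7 5 - 6 - 3 - 1 3 + * -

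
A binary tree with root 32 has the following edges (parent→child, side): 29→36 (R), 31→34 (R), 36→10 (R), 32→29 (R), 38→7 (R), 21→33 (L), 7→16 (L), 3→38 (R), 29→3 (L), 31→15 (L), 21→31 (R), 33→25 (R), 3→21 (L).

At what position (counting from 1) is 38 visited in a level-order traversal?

6

Level-order visits nodes level by level from the root, left to right within each level.
Level 0: 32
Level 1: 29
Level 2: 3, 36
Level 3: 21, 38, 10
Level 4: 33, 31, 7
Level 5: 25, 15, 34, 16
Full level-order sequence: 32, 29, 3, 36, 21, 38, 10, 33, 31, 7, 25, 15, 34, 16.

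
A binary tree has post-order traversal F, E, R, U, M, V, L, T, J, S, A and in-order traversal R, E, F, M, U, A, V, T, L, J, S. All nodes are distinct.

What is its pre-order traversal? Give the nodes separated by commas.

The last element of post-order is the root; it splits in-order into left and right subtrees.
Root A: left subtree has 5 nodes {R, E, F, M, U}, right has 5 {V, T, L, J, S}.
  Root M: left subtree has 3 nodes {R, E, F}, right has 1 {U}.
    Root R: left subtree has 0 nodes { }, right has 2 {E, F}.
      Root E: left subtree has 0 nodes { }, right has 1 {F}.
  Root S: left subtree has 4 nodes {V, T, L, J}, right has 0 { }.
    Root J: left subtree has 3 nodes {V, T, L}, right has 0 { }.
      Root T: left subtree has 1 node {V}, right has 1 {L}.

A, M, R, E, F, U, S, J, T, V, L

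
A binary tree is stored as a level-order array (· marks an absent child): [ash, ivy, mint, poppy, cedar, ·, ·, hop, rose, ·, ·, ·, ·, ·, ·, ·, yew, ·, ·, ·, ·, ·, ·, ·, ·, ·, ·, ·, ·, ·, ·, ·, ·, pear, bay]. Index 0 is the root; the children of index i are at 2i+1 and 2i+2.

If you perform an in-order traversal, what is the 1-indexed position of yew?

3

In-order visits the left subtree, then the node, then the right subtree.
At ash: go left to ivy.
  At ivy: go left to poppy.
    At poppy: go left to hop.
      At hop: no left child.
      Visit hop.
      At hop: go right to yew.
        At yew: go left to pear.
          pear is a leaf — visit pear.
        Visit yew.
        At yew: go right to bay.
          bay is a leaf — visit bay.
    Visit poppy.
    At poppy: go right to rose.
      rose is a leaf — visit rose.
  Visit ivy.
  At ivy: go right to cedar.
    cedar is a leaf — visit cedar.
Visit ash.
At ash: go right to mint.
  mint is a leaf — visit mint.
Full in-order sequence: hop, pear, yew, bay, poppy, rose, ivy, cedar, ash, mint.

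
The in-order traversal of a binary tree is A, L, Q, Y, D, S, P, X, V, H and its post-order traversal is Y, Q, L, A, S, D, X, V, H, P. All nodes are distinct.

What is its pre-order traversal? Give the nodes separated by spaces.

The last element of post-order is the root; it splits in-order into left and right subtrees.
Root P: left subtree has 6 nodes {A, L, Q, Y, D, S}, right has 3 {X, V, H}.
  Root D: left subtree has 4 nodes {A, L, Q, Y}, right has 1 {S}.
    Root A: left subtree has 0 nodes { }, right has 3 {L, Q, Y}.
      Root L: left subtree has 0 nodes { }, right has 2 {Q, Y}.
        Root Q: left subtree has 0 nodes { }, right has 1 {Y}.
  Root H: left subtree has 2 nodes {X, V}, right has 0 { }.
    Root V: left subtree has 1 node {X}, right has 0 { }.

P D A L Q Y S H V X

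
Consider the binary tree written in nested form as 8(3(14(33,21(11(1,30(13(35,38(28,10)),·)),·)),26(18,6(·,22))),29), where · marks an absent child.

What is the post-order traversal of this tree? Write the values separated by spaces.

Post-order visits the left subtree, then the right subtree, then the node.
At 8: go left to 3.
  At 3: go left to 14.
    At 14: go left to 33.
      33 is a leaf — visit 33.
    At 14: go right to 21.
      At 21: go left to 11.
        At 11: go left to 1.
          1 is a leaf — visit 1.
        At 11: go right to 30.
          At 30: go left to 13.
            At 13: go left to 35.
              35 is a leaf — visit 35.
            At 13: go right to 38.
              At 38: go left to 28.
                28 is a leaf — visit 28.
              At 38: go right to 10.
                10 is a leaf — visit 10.
              Visit 38.
            Visit 13.
          At 30: no right child.
          Visit 30.
        Visit 11.
      At 21: no right child.
      Visit 21.
    Visit 14.
  At 3: go right to 26.
    At 26: go left to 18.
      18 is a leaf — visit 18.
    At 26: go right to 6.
      At 6: no left child.
      At 6: go right to 22.
        22 is a leaf — visit 22.
      Visit 6.
    Visit 26.
  Visit 3.
At 8: go right to 29.
  29 is a leaf — visit 29.
Visit 8.

33 1 35 28 10 38 13 30 11 21 14 18 22 6 26 3 29 8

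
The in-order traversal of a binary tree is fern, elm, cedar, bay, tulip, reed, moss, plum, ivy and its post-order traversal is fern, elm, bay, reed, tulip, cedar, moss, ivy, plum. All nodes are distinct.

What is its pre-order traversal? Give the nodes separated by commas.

The last element of post-order is the root; it splits in-order into left and right subtrees.
Root plum: left subtree has 7 nodes {fern, elm, cedar, bay, tulip, reed, moss}, right has 1 {ivy}.
  Root moss: left subtree has 6 nodes {fern, elm, cedar, bay, tulip, reed}, right has 0 { }.
    Root cedar: left subtree has 2 nodes {fern, elm}, right has 3 {bay, tulip, reed}.
      Root elm: left subtree has 1 node {fern}, right has 0 { }.
      Root tulip: left subtree has 1 node {bay}, right has 1 {reed}.

plum, moss, cedar, elm, fern, tulip, bay, reed, ivy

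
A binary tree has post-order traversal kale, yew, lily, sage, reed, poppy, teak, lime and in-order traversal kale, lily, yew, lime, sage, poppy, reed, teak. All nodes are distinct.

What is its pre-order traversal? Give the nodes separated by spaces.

lime lily kale yew teak poppy sage reed

The last element of post-order is the root; it splits in-order into left and right subtrees.
Root lime: left subtree has 3 nodes {kale, lily, yew}, right has 4 {sage, poppy, reed, teak}.
  Root lily: left subtree has 1 node {kale}, right has 1 {yew}.
  Root teak: left subtree has 3 nodes {sage, poppy, reed}, right has 0 { }.
    Root poppy: left subtree has 1 node {sage}, right has 1 {reed}.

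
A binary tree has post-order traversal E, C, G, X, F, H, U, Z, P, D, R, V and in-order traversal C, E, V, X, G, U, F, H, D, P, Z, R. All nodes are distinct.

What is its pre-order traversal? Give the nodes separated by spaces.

V C E R D U X G H F P Z

The last element of post-order is the root; it splits in-order into left and right subtrees.
Root V: left subtree has 2 nodes {C, E}, right has 9 {X, G, U, F, H, D, P, Z, R}.
  Root C: left subtree has 0 nodes { }, right has 1 {E}.
  Root R: left subtree has 8 nodes {X, G, U, F, H, D, P, Z}, right has 0 { }.
    Root D: left subtree has 5 nodes {X, G, U, F, H}, right has 2 {P, Z}.
      Root U: left subtree has 2 nodes {X, G}, right has 2 {F, H}.
        Root X: left subtree has 0 nodes { }, right has 1 {G}.
        Root H: left subtree has 1 node {F}, right has 0 { }.
      Root P: left subtree has 0 nodes { }, right has 1 {Z}.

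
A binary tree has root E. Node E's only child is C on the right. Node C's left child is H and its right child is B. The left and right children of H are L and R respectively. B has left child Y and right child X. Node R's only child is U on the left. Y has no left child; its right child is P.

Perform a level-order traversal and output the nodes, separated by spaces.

E C H B L R Y X U P

Level-order visits nodes level by level from the root, left to right within each level.
Level 0: E
Level 1: C
Level 2: H, B
Level 3: L, R, Y, X
Level 4: U, P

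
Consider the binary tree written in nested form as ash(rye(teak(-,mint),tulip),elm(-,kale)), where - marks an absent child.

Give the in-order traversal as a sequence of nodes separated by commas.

teak, mint, rye, tulip, ash, elm, kale

In-order visits the left subtree, then the node, then the right subtree.
At ash: go left to rye.
  At rye: go left to teak.
    At teak: no left child.
    Visit teak.
    At teak: go right to mint.
      mint is a leaf — visit mint.
  Visit rye.
  At rye: go right to tulip.
    tulip is a leaf — visit tulip.
Visit ash.
At ash: go right to elm.
  At elm: no left child.
  Visit elm.
  At elm: go right to kale.
    kale is a leaf — visit kale.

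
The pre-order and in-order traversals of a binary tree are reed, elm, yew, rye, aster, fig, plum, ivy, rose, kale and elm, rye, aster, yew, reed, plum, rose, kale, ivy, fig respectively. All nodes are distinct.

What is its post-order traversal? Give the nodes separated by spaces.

aster rye yew elm kale rose ivy plum fig reed

The first element of pre-order is the root; it splits in-order into left and right subtrees.
Root reed: left subtree has 4 nodes {elm, rye, aster, yew}, right has 5 {plum, rose, kale, ivy, fig}.
  Root elm: left subtree has 0 nodes { }, right has 3 {rye, aster, yew}.
    Root yew: left subtree has 2 nodes {rye, aster}, right has 0 { }.
      Root rye: left subtree has 0 nodes { }, right has 1 {aster}.
  Root fig: left subtree has 4 nodes {plum, rose, kale, ivy}, right has 0 { }.
    Root plum: left subtree has 0 nodes { }, right has 3 {rose, kale, ivy}.
      Root ivy: left subtree has 2 nodes {rose, kale}, right has 0 { }.
        Root rose: left subtree has 0 nodes { }, right has 1 {kale}.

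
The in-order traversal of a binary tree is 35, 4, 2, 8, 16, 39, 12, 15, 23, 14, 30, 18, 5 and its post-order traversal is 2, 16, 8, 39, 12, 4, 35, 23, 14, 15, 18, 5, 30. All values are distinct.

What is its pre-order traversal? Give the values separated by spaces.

30 15 35 4 12 39 8 2 16 14 23 5 18

The last element of post-order is the root; it splits in-order into left and right subtrees.
Root 30: left subtree has 10 nodes {35, 4, 2, 8, 16, 39, 12, 15, 23, 14}, right has 2 {18, 5}.
  Root 15: left subtree has 7 nodes {35, 4, 2, 8, 16, 39, 12}, right has 2 {23, 14}.
    Root 35: left subtree has 0 nodes { }, right has 6 {4, 2, 8, 16, 39, 12}.
      Root 4: left subtree has 0 nodes { }, right has 5 {2, 8, 16, 39, 12}.
        Root 12: left subtree has 4 nodes {2, 8, 16, 39}, right has 0 { }.
          Root 39: left subtree has 3 nodes {2, 8, 16}, right has 0 { }.
            Root 8: left subtree has 1 node {2}, right has 1 {16}.
    Root 14: left subtree has 1 node {23}, right has 0 { }.
  Root 5: left subtree has 1 node {18}, right has 0 { }.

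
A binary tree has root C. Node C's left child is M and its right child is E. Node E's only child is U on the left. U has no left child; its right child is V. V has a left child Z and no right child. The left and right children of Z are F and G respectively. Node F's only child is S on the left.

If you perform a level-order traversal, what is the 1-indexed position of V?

5

Level-order visits nodes level by level from the root, left to right within each level.
Level 0: C
Level 1: M, E
Level 2: U
Level 3: V
Level 4: Z
Level 5: F, G
Level 6: S
Full level-order sequence: C, M, E, U, V, Z, F, G, S.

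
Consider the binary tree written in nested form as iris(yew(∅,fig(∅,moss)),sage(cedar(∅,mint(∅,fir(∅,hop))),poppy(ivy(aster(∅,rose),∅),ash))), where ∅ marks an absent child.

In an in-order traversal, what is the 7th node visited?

In-order visits the left subtree, then the node, then the right subtree.
At iris: go left to yew.
  At yew: no left child.
  Visit yew.
  At yew: go right to fig.
    At fig: no left child.
    Visit fig.
    At fig: go right to moss.
      moss is a leaf — visit moss.
Visit iris.
At iris: go right to sage.
  At sage: go left to cedar.
    At cedar: no left child.
    Visit cedar.
    At cedar: go right to mint.
      At mint: no left child.
      Visit mint.
      At mint: go right to fir.
        At fir: no left child.
        Visit fir.
        At fir: go right to hop.
          hop is a leaf — visit hop.
  Visit sage.
  At sage: go right to poppy.
    At poppy: go left to ivy.
      At ivy: go left to aster.
        At aster: no left child.
        Visit aster.
        At aster: go right to rose.
          rose is a leaf — visit rose.
      Visit ivy.
      At ivy: no right child.
    Visit poppy.
    At poppy: go right to ash.
      ash is a leaf — visit ash.
Full in-order sequence: yew, fig, moss, iris, cedar, mint, fir, hop, sage, aster, rose, ivy, poppy, ash.

fir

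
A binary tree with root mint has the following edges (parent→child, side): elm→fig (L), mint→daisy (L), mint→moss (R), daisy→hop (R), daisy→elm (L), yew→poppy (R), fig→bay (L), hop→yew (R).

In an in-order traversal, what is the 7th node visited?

poppy

In-order visits the left subtree, then the node, then the right subtree.
At mint: go left to daisy.
  At daisy: go left to elm.
    At elm: go left to fig.
      At fig: go left to bay.
        bay is a leaf — visit bay.
      Visit fig.
      At fig: no right child.
    Visit elm.
    At elm: no right child.
  Visit daisy.
  At daisy: go right to hop.
    At hop: no left child.
    Visit hop.
    At hop: go right to yew.
      At yew: no left child.
      Visit yew.
      At yew: go right to poppy.
        poppy is a leaf — visit poppy.
Visit mint.
At mint: go right to moss.
  moss is a leaf — visit moss.
Full in-order sequence: bay, fig, elm, daisy, hop, yew, poppy, mint, moss.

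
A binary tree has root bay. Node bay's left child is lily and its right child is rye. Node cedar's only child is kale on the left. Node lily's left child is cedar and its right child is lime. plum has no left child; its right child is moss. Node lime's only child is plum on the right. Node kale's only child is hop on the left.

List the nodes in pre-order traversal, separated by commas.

Pre-order visits the node, then its left subtree, then its right subtree.
Visit bay.
At bay: go left to lily.
  Visit lily.
  At lily: go left to cedar.
    Visit cedar.
    At cedar: go left to kale.
      Visit kale.
      At kale: go left to hop.
        hop is a leaf — visit hop.
      At kale: no right child.
    At cedar: no right child.
  At lily: go right to lime.
    Visit lime.
    At lime: no left child.
    At lime: go right to plum.
      Visit plum.
      At plum: no left child.
      At plum: go right to moss.
        moss is a leaf — visit moss.
At bay: go right to rye.
  rye is a leaf — visit rye.

bay, lily, cedar, kale, hop, lime, plum, moss, rye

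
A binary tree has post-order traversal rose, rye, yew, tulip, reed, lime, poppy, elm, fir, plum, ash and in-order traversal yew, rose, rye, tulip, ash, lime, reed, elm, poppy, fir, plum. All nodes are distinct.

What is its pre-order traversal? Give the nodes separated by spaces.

ash tulip yew rye rose plum fir elm lime reed poppy

The last element of post-order is the root; it splits in-order into left and right subtrees.
Root ash: left subtree has 4 nodes {yew, rose, rye, tulip}, right has 6 {lime, reed, elm, poppy, fir, plum}.
  Root tulip: left subtree has 3 nodes {yew, rose, rye}, right has 0 { }.
    Root yew: left subtree has 0 nodes { }, right has 2 {rose, rye}.
      Root rye: left subtree has 1 node {rose}, right has 0 { }.
  Root plum: left subtree has 5 nodes {lime, reed, elm, poppy, fir}, right has 0 { }.
    Root fir: left subtree has 4 nodes {lime, reed, elm, poppy}, right has 0 { }.
      Root elm: left subtree has 2 nodes {lime, reed}, right has 1 {poppy}.
        Root lime: left subtree has 0 nodes { }, right has 1 {reed}.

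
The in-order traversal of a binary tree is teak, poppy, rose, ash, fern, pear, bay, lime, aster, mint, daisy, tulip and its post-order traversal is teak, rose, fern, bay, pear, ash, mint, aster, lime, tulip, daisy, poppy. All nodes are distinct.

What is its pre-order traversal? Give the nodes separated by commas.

The last element of post-order is the root; it splits in-order into left and right subtrees.
Root poppy: left subtree has 1 node {teak}, right has 10 {rose, ash, fern, pear, bay, lime, aster, mint, daisy, tulip}.
  Root daisy: left subtree has 8 nodes {rose, ash, fern, pear, bay, lime, aster, mint}, right has 1 {tulip}.
    Root lime: left subtree has 5 nodes {rose, ash, fern, pear, bay}, right has 2 {aster, mint}.
      Root ash: left subtree has 1 node {rose}, right has 3 {fern, pear, bay}.
        Root pear: left subtree has 1 node {fern}, right has 1 {bay}.
      Root aster: left subtree has 0 nodes { }, right has 1 {mint}.

poppy, teak, daisy, lime, ash, rose, pear, fern, bay, aster, mint, tulip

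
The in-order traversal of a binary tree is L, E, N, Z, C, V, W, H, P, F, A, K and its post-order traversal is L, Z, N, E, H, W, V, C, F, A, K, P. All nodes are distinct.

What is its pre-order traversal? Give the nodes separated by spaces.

The last element of post-order is the root; it splits in-order into left and right subtrees.
Root P: left subtree has 8 nodes {L, E, N, Z, C, V, W, H}, right has 3 {F, A, K}.
  Root C: left subtree has 4 nodes {L, E, N, Z}, right has 3 {V, W, H}.
    Root E: left subtree has 1 node {L}, right has 2 {N, Z}.
      Root N: left subtree has 0 nodes { }, right has 1 {Z}.
    Root V: left subtree has 0 nodes { }, right has 2 {W, H}.
      Root W: left subtree has 0 nodes { }, right has 1 {H}.
  Root K: left subtree has 2 nodes {F, A}, right has 0 { }.
    Root A: left subtree has 1 node {F}, right has 0 { }.

P C E L N Z V W H K A F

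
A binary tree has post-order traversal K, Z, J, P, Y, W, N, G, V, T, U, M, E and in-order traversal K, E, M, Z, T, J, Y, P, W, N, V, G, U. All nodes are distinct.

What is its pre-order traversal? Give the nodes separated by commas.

E, K, M, U, T, Z, V, N, W, Y, J, P, G

The last element of post-order is the root; it splits in-order into left and right subtrees.
Root E: left subtree has 1 node {K}, right has 11 {M, Z, T, J, Y, P, W, N, V, G, U}.
  Root M: left subtree has 0 nodes { }, right has 10 {Z, T, J, Y, P, W, N, V, G, U}.
    Root U: left subtree has 9 nodes {Z, T, J, Y, P, W, N, V, G}, right has 0 { }.
      Root T: left subtree has 1 node {Z}, right has 7 {J, Y, P, W, N, V, G}.
        Root V: left subtree has 5 nodes {J, Y, P, W, N}, right has 1 {G}.
          Root N: left subtree has 4 nodes {J, Y, P, W}, right has 0 { }.
            Root W: left subtree has 3 nodes {J, Y, P}, right has 0 { }.
              Root Y: left subtree has 1 node {J}, right has 1 {P}.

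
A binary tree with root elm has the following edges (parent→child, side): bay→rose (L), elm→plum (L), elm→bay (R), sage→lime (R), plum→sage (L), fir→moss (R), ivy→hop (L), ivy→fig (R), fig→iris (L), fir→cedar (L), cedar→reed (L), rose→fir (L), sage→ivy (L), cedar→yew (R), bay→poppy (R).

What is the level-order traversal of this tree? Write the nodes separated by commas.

elm, plum, bay, sage, rose, poppy, ivy, lime, fir, hop, fig, cedar, moss, iris, reed, yew

Level-order visits nodes level by level from the root, left to right within each level.
Level 0: elm
Level 1: plum, bay
Level 2: sage, rose, poppy
Level 3: ivy, lime, fir
Level 4: hop, fig, cedar, moss
Level 5: iris, reed, yew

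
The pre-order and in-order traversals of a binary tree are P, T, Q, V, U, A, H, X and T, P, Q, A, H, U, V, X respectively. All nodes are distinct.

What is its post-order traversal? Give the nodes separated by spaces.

T H A U X V Q P

The first element of pre-order is the root; it splits in-order into left and right subtrees.
Root P: left subtree has 1 node {T}, right has 6 {Q, A, H, U, V, X}.
  Root Q: left subtree has 0 nodes { }, right has 5 {A, H, U, V, X}.
    Root V: left subtree has 3 nodes {A, H, U}, right has 1 {X}.
      Root U: left subtree has 2 nodes {A, H}, right has 0 { }.
        Root A: left subtree has 0 nodes { }, right has 1 {H}.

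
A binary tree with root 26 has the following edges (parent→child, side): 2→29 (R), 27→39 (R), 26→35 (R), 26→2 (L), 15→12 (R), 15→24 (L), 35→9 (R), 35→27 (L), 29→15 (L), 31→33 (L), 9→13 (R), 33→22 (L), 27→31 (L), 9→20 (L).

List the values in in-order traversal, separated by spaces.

2 24 15 12 29 26 22 33 31 27 39 35 20 9 13

In-order visits the left subtree, then the node, then the right subtree.
At 26: go left to 2.
  At 2: no left child.
  Visit 2.
  At 2: go right to 29.
    At 29: go left to 15.
      At 15: go left to 24.
        24 is a leaf — visit 24.
      Visit 15.
      At 15: go right to 12.
        12 is a leaf — visit 12.
    Visit 29.
    At 29: no right child.
Visit 26.
At 26: go right to 35.
  At 35: go left to 27.
    At 27: go left to 31.
      At 31: go left to 33.
        At 33: go left to 22.
          22 is a leaf — visit 22.
        Visit 33.
        At 33: no right child.
      Visit 31.
      At 31: no right child.
    Visit 27.
    At 27: go right to 39.
      39 is a leaf — visit 39.
  Visit 35.
  At 35: go right to 9.
    At 9: go left to 20.
      20 is a leaf — visit 20.
    Visit 9.
    At 9: go right to 13.
      13 is a leaf — visit 13.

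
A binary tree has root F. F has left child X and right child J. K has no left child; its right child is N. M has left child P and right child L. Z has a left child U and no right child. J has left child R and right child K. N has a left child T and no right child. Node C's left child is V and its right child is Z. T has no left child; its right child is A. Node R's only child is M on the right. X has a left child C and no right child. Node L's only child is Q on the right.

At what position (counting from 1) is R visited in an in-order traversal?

7

In-order visits the left subtree, then the node, then the right subtree.
At F: go left to X.
  At X: go left to C.
    At C: go left to V.
      V is a leaf — visit V.
    Visit C.
    At C: go right to Z.
      At Z: go left to U.
        U is a leaf — visit U.
      Visit Z.
      At Z: no right child.
  Visit X.
  At X: no right child.
Visit F.
At F: go right to J.
  At J: go left to R.
    At R: no left child.
    Visit R.
    At R: go right to M.
      At M: go left to P.
        P is a leaf — visit P.
      Visit M.
      At M: go right to L.
        At L: no left child.
        Visit L.
        At L: go right to Q.
          Q is a leaf — visit Q.
  Visit J.
  At J: go right to K.
    At K: no left child.
    Visit K.
    At K: go right to N.
      At N: go left to T.
        At T: no left child.
        Visit T.
        At T: go right to A.
          A is a leaf — visit A.
      Visit N.
      At N: no right child.
Full in-order sequence: V, C, U, Z, X, F, R, P, M, L, Q, J, K, T, A, N.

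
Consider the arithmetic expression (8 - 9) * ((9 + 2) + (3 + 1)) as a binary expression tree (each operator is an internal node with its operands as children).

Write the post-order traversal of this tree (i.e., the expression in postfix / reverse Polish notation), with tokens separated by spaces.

8 9 - 9 2 + 3 1 + + *

Post-order on an expression tree gives postfix notation: for each operator, emit left operand, right operand, then the operator.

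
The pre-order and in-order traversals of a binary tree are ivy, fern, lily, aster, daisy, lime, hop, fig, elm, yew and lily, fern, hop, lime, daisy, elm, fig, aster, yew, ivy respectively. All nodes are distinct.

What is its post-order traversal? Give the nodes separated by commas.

The first element of pre-order is the root; it splits in-order into left and right subtrees.
Root ivy: left subtree has 9 nodes {lily, fern, hop, lime, daisy, elm, fig, aster, yew}, right has 0 { }.
  Root fern: left subtree has 1 node {lily}, right has 7 {hop, lime, daisy, elm, fig, aster, yew}.
    Root aster: left subtree has 5 nodes {hop, lime, daisy, elm, fig}, right has 1 {yew}.
      Root daisy: left subtree has 2 nodes {hop, lime}, right has 2 {elm, fig}.
        Root lime: left subtree has 1 node {hop}, right has 0 { }.
        Root fig: left subtree has 1 node {elm}, right has 0 { }.

lily, hop, lime, elm, fig, daisy, yew, aster, fern, ivy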